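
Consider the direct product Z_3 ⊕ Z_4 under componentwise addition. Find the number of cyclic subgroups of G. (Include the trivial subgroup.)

6

Group the elements of G by the cyclic subgroup they generate; each cyclic subgroup of order d accounts for φ(d) elements.
Cyclic subgroups by order — order 1: 1; order 2: 1; order 3: 1; order 4: 1; order 6: 1; order 12: 1.
Total: 6.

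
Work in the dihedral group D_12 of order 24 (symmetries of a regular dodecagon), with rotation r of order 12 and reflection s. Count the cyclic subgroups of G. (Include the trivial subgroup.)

18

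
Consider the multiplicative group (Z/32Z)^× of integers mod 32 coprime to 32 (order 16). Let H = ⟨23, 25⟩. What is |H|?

|⟨23⟩| = 4 and |⟨25⟩| = 4, so |H| is a multiple of lcm(4, 4) = 4 and divides |G| = 16.
Closing under the operation: H = {1, 7, 9, 15, 17, 23, 25, 31}, so |H| = 8.

8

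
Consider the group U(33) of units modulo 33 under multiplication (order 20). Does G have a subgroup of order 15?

15 does not divide |G| = 20, so by Lagrange no subgroup of order 15 exists.

No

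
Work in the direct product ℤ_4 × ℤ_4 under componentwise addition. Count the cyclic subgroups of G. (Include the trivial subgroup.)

10

Group the elements of G by the cyclic subgroup they generate; each cyclic subgroup of order d accounts for φ(d) elements.
Cyclic subgroups by order — order 1: 1; order 2: 3; order 4: 6.
Total: 10.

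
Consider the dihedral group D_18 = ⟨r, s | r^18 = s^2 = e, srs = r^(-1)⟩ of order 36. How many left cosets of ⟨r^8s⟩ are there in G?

18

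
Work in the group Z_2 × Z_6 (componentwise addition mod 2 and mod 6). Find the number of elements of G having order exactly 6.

6

An element (a,b) has order lcm(ord(a), ord(b)); count pairs with lcm equal to 6.
Enumerating gives 6 such elements.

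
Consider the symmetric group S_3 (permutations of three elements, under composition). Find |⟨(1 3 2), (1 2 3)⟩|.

3

|⟨(1 3 2)⟩| = 3 and |⟨(1 2 3)⟩| = 3, so |H| is a multiple of lcm(3, 3) = 3 and divides |G| = 6.
Closing under the operation: H = {e, (1 2 3), (1 3 2)}, so |H| = 3.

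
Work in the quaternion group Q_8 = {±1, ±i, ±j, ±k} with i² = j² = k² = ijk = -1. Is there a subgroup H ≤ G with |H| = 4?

Yes

4 | 8. A subgroup of order 4 is {1, -1, i, -i}.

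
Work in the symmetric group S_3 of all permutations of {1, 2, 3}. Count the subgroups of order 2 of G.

|G| = 6 and 2 | 6, so subgroups of order 2 are possible by Lagrange.
The subgroups of order 2 are: {e, (1 2)}; {e, (1 3)}; {e, (2 3)}.
So G has 3 subgroups of order 2.

3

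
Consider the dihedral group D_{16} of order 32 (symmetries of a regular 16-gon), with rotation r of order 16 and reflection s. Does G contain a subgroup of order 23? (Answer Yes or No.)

No

23 does not divide |G| = 32, so by Lagrange no subgroup of order 23 exists.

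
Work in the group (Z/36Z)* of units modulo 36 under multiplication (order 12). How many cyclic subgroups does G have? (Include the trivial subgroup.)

Group the elements of G by the cyclic subgroup they generate; each cyclic subgroup of order d accounts for φ(d) elements.
Cyclic subgroups by order — order 1: 1; order 2: 3; order 3: 1; order 6: 3.
Total: 8.

8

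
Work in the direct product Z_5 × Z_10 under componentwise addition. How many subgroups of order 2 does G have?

|G| = 50 and 2 | 50, so subgroups of order 2 are possible by Lagrange.
The subgroups of order 2 are: {(0,0), (0,5)}.
So G has 1 subgroup of order 2.

1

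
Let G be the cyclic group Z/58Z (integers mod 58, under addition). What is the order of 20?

29

In Z/58Z, the order of an element a is n/gcd(a, n).
gcd(20, 58) = 2, so |⟨20⟩| = 58/2 = 29.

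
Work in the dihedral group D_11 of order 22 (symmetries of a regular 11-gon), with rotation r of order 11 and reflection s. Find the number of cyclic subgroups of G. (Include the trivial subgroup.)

A cyclic subgroup of order d is generated by each of its φ(d) elements of order d, so the cyclic subgroups of order d number (#elements of order d)/φ(d).
Cyclic subgroups by order — order 1: 1; order 2: 11; order 11: 1.
Total: 13.

13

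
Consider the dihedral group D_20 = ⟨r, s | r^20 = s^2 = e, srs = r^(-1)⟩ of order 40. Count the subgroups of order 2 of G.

21

|G| = 40 and 2 | 40, so subgroups of order 2 are possible by Lagrange.
The subgroups of order 2 are: {e, r^10}; {e, r^10s}; {e, r^11s}; {e, r^12s}; … (21 in all).
So G has 21 subgroups of order 2.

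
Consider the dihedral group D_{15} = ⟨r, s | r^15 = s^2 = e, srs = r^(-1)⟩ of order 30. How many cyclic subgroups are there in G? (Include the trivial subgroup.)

19

Group the elements of G by the cyclic subgroup they generate; each cyclic subgroup of order d accounts for φ(d) elements.
Cyclic subgroups by order — order 1: 1; order 2: 15; order 3: 1; order 5: 1; order 15: 1.
Total: 19.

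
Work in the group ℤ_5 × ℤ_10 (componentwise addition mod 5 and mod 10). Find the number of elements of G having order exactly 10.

24

An element (a,b) has order lcm(ord(a), ord(b)); count pairs with lcm equal to 10.
Enumerating gives 24 such elements.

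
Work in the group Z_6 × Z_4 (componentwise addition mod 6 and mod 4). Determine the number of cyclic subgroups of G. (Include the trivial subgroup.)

12

Each element a generates a cyclic subgroup ⟨a⟩; distinct elements may generate the same one (a cyclic group of order d has φ(d) generators).
Cyclic subgroups by order — order 1: 1; order 2: 3; order 3: 1; order 4: 2; order 6: 3; order 12: 2.
Total: 12.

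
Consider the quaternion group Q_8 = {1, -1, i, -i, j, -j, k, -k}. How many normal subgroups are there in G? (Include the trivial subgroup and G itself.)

G has 6 subgroups. Checking conjugation-invariance by order — order 1: 1/1 normal; order 2: 1/1 normal; order 4: 3/3 normal; order 8: 1/1 normal.
Total normal subgroups: 6.

6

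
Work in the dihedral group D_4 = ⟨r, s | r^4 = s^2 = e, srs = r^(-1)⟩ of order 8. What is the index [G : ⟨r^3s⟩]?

4

|⟨r^3s⟩| = 2 and |G| = 8.
By Lagrange, [G : H] = |G|/|H| = 8/2 = 4.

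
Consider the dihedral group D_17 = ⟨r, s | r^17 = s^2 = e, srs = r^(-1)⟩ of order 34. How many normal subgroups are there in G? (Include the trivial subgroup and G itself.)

G has 20 subgroups. Checking conjugation-invariance by order — order 1: 1/1 normal; order 2: 0/17 normal; order 17: 1/1 normal; order 34: 1/1 normal.
Total normal subgroups: 3.

3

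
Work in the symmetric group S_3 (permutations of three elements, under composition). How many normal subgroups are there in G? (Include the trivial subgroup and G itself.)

3

G has 6 subgroups. Checking conjugation-invariance by order — order 1: 1/1 normal; order 2: 0/3 normal; order 3: 1/1 normal; order 6: 1/1 normal.
Total normal subgroups: 3.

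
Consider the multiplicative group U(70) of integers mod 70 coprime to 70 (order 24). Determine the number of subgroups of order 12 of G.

3

|G| = 24 and 12 | 24, so subgroups of order 12 are possible by Lagrange.
The subgroups of order 12 are: {1, 3, 9, 11, 13, 17, 27, 29, 33, 39, 47, 51}; {1, 9, 11, 19, 29, 31, 39, 41, 51, 59, 61, 69}; {1, 9, 11, 23, 29, 37, 39, 43, 51, 53, 57, 67}.
So G has 3 subgroups of order 12.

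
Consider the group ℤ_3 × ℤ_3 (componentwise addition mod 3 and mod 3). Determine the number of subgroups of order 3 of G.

|G| = 9 and 3 | 9, so subgroups of order 3 are possible by Lagrange.
The subgroups of order 3 are: {(0,0), (0,1), (0,2)}; {(0,0), (1,0), (2,0)}; {(0,0), (1,1), (2,2)}; {(0,0), (1,2), (2,1)}.
So G has 4 subgroups of order 3.

4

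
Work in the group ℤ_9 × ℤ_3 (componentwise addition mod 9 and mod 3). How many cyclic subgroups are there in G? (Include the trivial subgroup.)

Group the elements of G by the cyclic subgroup they generate; each cyclic subgroup of order d accounts for φ(d) elements.
Cyclic subgroups by order — order 1: 1; order 3: 4; order 9: 3.
Total: 8.

8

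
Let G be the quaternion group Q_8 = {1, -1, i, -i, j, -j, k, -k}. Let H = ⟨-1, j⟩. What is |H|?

|⟨-1⟩| = 2 and |⟨j⟩| = 4, so |H| is a multiple of lcm(2, 4) = 4 and divides |G| = 8.
Closing under the operation: H = {1, -1, j, -j}, so |H| = 4.

4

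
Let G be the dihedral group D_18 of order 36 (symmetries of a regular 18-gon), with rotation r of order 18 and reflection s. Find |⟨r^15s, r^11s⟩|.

18

|⟨r^15s⟩| = 2 and |⟨r^11s⟩| = 2, so |H| is a multiple of lcm(2, 2) = 2 and divides |G| = 36.
Closing under the operation: H = {e, r^2, r^4, r^6, r^8, r^10, r^12, r^14, r^16, rs, r^3s, r^5s, r^7s, r^9s, r^11s, r^13s, r^15s, r^17s}, so |H| = 18.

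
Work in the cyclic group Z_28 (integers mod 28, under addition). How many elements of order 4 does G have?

In a cyclic group of order 28, the number of elements of order d (for d | 28) is φ(d).
φ(4) = 2.

2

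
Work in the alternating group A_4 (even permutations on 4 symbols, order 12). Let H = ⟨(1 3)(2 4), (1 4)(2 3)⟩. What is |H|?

4

|⟨(1 3)(2 4)⟩| = 2 and |⟨(1 4)(2 3)⟩| = 2, so |H| is a multiple of lcm(2, 2) = 2 and divides |G| = 12.
Closing under the operation: H = {e, (1 2)(3 4), (1 3)(2 4), (1 4)(2 3)}, so |H| = 4.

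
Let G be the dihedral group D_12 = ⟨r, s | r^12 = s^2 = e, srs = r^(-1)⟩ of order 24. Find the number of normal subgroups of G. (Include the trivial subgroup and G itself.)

9

G has 34 subgroups. Checking conjugation-invariance by order — order 1: 1/1 normal; order 2: 1/13 normal; order 3: 1/1 normal; order 4: 1/7 normal; order 6: 1/5 normal; order 8: 0/3 normal; order 12: 3/3 normal; order 24: 1/1 normal.
Total normal subgroups: 9.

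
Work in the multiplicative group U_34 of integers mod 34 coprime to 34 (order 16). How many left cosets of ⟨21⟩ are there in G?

4

|⟨21⟩| = 4 and |G| = 16.
By Lagrange, [G : H] = |G|/|H| = 16/4 = 4.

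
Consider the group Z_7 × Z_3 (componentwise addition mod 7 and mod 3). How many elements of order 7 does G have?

6

An element (a,b) has order lcm(ord(a), ord(b)); count pairs with lcm equal to 7.
Enumerating gives 6 such elements.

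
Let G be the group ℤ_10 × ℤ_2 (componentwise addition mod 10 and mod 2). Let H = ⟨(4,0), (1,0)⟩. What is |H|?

|⟨(4,0)⟩| = 5 and |⟨(1,0)⟩| = 10, so |H| is a multiple of lcm(5, 10) = 10 and divides |G| = 20.
Closing under the operation: H = {(0,0), (1,0), (2,0), (3,0), (4,0), (5,0), (6,0), (7,0), (8,0), (9,0)}, so |H| = 10.

10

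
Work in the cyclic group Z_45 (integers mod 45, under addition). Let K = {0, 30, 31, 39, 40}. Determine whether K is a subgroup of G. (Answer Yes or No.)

39 ∈ K but its inverse 6 ∉ K, so K is not a subgroup.

No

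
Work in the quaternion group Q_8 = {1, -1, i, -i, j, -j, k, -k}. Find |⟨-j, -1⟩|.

|⟨-j⟩| = 4 and |⟨-1⟩| = 2, so |H| is a multiple of lcm(4, 2) = 4 and divides |G| = 8.
Closing under the operation: H = {1, -1, j, -j}, so |H| = 4.

4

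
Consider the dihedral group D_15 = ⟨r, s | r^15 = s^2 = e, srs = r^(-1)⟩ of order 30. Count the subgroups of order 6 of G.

5

|G| = 30 and 6 | 30, so subgroups of order 6 are possible by Lagrange.
The subgroups of order 6 are: {e, r^5, r^10, s, r^5s, r^10s}; {e, r^5, r^10, rs, r^6s, r^11s}; {e, r^5, r^10, r^2s, r^7s, r^12s}; {e, r^5, r^10, r^3s, r^8s, r^13s}; … (5 in all).
So G has 5 subgroups of order 6.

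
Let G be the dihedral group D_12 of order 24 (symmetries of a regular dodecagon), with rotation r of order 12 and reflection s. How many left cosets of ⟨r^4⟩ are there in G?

|⟨r^4⟩| = 3 and |G| = 24.
By Lagrange, [G : H] = |G|/|H| = 24/3 = 8.

8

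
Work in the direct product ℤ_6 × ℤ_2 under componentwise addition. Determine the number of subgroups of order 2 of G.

3

|G| = 12 and 2 | 12, so subgroups of order 2 are possible by Lagrange.
The subgroups of order 2 are: {(0,0), (0,1)}; {(0,0), (3,0)}; {(0,0), (3,1)}.
So G has 3 subgroups of order 2.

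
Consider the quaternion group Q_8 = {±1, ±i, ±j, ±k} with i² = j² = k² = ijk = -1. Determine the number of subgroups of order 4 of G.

|G| = 8 and 4 | 8, so subgroups of order 4 are possible by Lagrange.
The subgroups of order 4 are: {1, -1, i, -i}; {1, -1, j, -j}; {1, -1, k, -k}.
So G has 3 subgroups of order 4.

3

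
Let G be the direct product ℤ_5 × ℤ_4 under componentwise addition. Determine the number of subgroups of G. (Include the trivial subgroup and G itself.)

|G| = 20, so by Lagrange every subgroup order divides 20. Divisors: 1, 2, 4, 5, 10, 20.
Subgroups by order — order 1: 1; order 2: 1; order 4: 1; order 5: 1; order 10: 1; order 20: 1.
Total: 1 + 1 + 1 + 1 + 1 + 1 = 6.

6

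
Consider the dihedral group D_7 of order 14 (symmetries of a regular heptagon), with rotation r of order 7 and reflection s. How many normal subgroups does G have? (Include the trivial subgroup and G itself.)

3

G has 10 subgroups. Checking conjugation-invariance by order — order 1: 1/1 normal; order 2: 0/7 normal; order 7: 1/1 normal; order 14: 1/1 normal.
Total normal subgroups: 3.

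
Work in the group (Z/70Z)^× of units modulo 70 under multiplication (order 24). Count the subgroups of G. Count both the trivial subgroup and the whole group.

16

|G| = 24, so by Lagrange every subgroup order divides 24. Divisors: 1, 2, 3, 4, 6, 8, 12, 24.
Subgroups by order — order 1: 1; order 2: 3; order 3: 1; order 4: 3; order 6: 3; order 8: 1; order 12: 3; order 24: 1.
Total: 1 + 3 + 1 + 3 + 3 + 1 + 3 + 1 = 16.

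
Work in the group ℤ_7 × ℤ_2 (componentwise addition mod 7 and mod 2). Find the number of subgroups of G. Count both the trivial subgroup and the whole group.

|G| = 14, so by Lagrange every subgroup order divides 14. Divisors: 1, 2, 7, 14.
Subgroups by order — order 1: 1; order 2: 1; order 7: 1; order 14: 1.
Total: 1 + 1 + 1 + 1 = 4.

4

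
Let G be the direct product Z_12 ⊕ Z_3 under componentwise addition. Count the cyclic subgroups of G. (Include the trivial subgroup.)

Each element a generates a cyclic subgroup ⟨a⟩; distinct elements may generate the same one (a cyclic group of order d has φ(d) generators).
Cyclic subgroups by order — order 1: 1; order 2: 1; order 3: 4; order 4: 1; order 6: 4; order 12: 4.
Total: 15.

15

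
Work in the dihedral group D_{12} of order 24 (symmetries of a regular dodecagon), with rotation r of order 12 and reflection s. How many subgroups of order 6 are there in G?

5

|G| = 24 and 6 | 24, so subgroups of order 6 are possible by Lagrange.
The subgroups of order 6 are: {e, r^2, r^4, r^6, r^8, r^10}; {e, r^4, r^8, r^2s, r^6s, r^10s}; {e, r^4, r^8, r^3s, r^7s, r^11s}; {e, r^4, r^8, s, r^4s, r^8s}; … (5 in all).
So G has 5 subgroups of order 6.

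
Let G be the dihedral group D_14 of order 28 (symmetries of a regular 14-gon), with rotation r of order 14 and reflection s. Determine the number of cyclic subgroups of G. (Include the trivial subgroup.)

18

A cyclic subgroup of order d is generated by each of its φ(d) elements of order d, so the cyclic subgroups of order d number (#elements of order d)/φ(d).
Cyclic subgroups by order — order 1: 1; order 2: 15; order 7: 1; order 14: 1.
Total: 18.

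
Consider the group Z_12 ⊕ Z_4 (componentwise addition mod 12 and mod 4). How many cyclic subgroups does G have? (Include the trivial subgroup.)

20

Group the elements of G by the cyclic subgroup they generate; each cyclic subgroup of order d accounts for φ(d) elements.
Cyclic subgroups by order — order 1: 1; order 2: 3; order 3: 1; order 4: 6; order 6: 3; order 12: 6.
Total: 20.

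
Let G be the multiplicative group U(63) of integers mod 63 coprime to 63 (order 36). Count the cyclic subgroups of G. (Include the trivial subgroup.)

Each element a generates a cyclic subgroup ⟨a⟩; distinct elements may generate the same one (a cyclic group of order d has φ(d) generators).
Cyclic subgroups by order — order 1: 1; order 2: 3; order 3: 4; order 6: 12.
Total: 20.

20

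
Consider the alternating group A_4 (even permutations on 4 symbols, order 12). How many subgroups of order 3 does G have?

|G| = 12 and 3 | 12, so subgroups of order 3 are possible by Lagrange.
The subgroups of order 3 are: {e, (1 2 3), (1 3 2)}; {e, (1 2 4), (1 4 2)}; {e, (1 3 4), (1 4 3)}; {e, (2 3 4), (2 4 3)}.
So G has 4 subgroups of order 3.

4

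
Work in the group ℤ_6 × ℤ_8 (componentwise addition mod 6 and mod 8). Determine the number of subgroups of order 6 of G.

3

|G| = 48 and 6 | 48, so subgroups of order 6 are possible by Lagrange.
The subgroups of order 6 are: {(0,0), (0,4), (2,0), (2,4), (4,0), (4,4)}; {(0,0), (1,0), (2,0), (3,0), (4,0), (5,0)}; {(0,0), (1,4), (2,0), (3,4), (4,0), (5,4)}.
So G has 3 subgroups of order 6.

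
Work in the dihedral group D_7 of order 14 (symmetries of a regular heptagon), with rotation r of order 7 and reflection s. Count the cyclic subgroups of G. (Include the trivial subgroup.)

9

Each element a generates a cyclic subgroup ⟨a⟩; distinct elements may generate the same one (a cyclic group of order d has φ(d) generators).
Cyclic subgroups by order — order 1: 1; order 2: 7; order 7: 1.
Total: 9.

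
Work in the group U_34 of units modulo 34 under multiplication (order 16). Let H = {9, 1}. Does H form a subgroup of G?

No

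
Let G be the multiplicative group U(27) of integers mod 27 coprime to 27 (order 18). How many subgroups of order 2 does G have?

1

|G| = 18 and 2 | 18, so subgroups of order 2 are possible by Lagrange.
The subgroups of order 2 are: {1, 26}.
So G has 1 subgroup of order 2.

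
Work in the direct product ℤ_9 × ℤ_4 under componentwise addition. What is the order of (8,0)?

The order of (8,0) in Z_9 × Z_4 is lcm(ord(8) in Z_9, ord(0) in Z_4).
ord(8) = 9 and ord(0) = 1, so |⟨(8,0)⟩| = lcm(9, 1) = 9.

9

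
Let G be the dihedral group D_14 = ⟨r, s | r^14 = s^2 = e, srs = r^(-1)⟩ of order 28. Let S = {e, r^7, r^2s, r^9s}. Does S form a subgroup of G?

|S| = 4 divides |G| = 28, consistent with Lagrange.
S contains the identity, every element's inverse is in S, and S is closed under ·: it is a subgroup.

Yes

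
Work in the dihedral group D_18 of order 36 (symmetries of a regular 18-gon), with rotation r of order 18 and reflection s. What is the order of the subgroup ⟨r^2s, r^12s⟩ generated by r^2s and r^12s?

18

|⟨r^2s⟩| = 2 and |⟨r^12s⟩| = 2, so |H| is a multiple of lcm(2, 2) = 2 and divides |G| = 36.
Closing under the operation: H = {e, r^2, r^4, r^6, r^8, r^10, r^12, r^14, r^16, s, r^2s, r^4s, r^6s, r^8s, r^10s, r^12s, r^14s, r^16s}, so |H| = 18.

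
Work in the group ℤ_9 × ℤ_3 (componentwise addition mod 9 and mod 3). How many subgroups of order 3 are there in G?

4

|G| = 27 and 3 | 27, so subgroups of order 3 are possible by Lagrange.
The subgroups of order 3 are: {(0,0), (0,1), (0,2)}; {(0,0), (3,0), (6,0)}; {(0,0), (3,1), (6,2)}; {(0,0), (3,2), (6,1)}.
So G has 4 subgroups of order 3.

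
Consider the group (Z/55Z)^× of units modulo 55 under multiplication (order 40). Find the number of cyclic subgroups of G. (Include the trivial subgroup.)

12

A cyclic subgroup of order d is generated by each of its φ(d) elements of order d, so the cyclic subgroups of order d number (#elements of order d)/φ(d).
Cyclic subgroups by order — order 1: 1; order 2: 3; order 4: 2; order 5: 1; order 10: 3; order 20: 2.
Total: 12.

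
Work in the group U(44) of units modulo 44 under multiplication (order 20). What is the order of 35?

10

Compute successive powers of 35 mod 44: 35, 37, 19, 5, 43, 9, 7, 25, …; 35^10 ≡ 1 (mod 44).
So |⟨35⟩| = 10.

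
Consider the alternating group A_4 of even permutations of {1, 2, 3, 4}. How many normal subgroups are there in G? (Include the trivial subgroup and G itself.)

3

G has 10 subgroups. Checking conjugation-invariance by order — order 1: 1/1 normal; order 2: 0/3 normal; order 3: 0/4 normal; order 4: 1/1 normal; order 12: 1/1 normal.
Total normal subgroups: 3.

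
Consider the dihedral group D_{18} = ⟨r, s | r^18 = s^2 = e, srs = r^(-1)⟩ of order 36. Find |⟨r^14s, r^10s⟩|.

18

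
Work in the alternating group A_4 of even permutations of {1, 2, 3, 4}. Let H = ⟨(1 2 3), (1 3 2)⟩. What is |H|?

|⟨(1 2 3)⟩| = 3 and |⟨(1 3 2)⟩| = 3, so |H| is a multiple of lcm(3, 3) = 3 and divides |G| = 12.
Closing under the operation: H = {e, (1 2 3), (1 3 2)}, so |H| = 3.

3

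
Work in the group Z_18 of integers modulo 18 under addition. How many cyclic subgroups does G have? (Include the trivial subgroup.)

Group the elements of G by the cyclic subgroup they generate; each cyclic subgroup of order d accounts for φ(d) elements.
Cyclic subgroups by order — order 1: 1; order 2: 1; order 3: 1; order 6: 1; order 9: 1; order 18: 1.
Total: 6.

6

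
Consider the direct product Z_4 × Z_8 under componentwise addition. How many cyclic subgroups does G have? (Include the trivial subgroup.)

Group the elements of G by the cyclic subgroup they generate; each cyclic subgroup of order d accounts for φ(d) elements.
Cyclic subgroups by order — order 1: 1; order 2: 3; order 4: 6; order 8: 4.
Total: 14.

14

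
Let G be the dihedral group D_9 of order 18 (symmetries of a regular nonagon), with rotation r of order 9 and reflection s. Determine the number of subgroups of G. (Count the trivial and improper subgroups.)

|G| = 18, so by Lagrange every subgroup order divides 18. Divisors: 1, 2, 3, 6, 9, 18.
Subgroups by order — order 1: 1; order 2: 9; order 3: 1; order 6: 3; order 9: 1; order 18: 1.
Total: 1 + 9 + 1 + 3 + 1 + 1 = 16.

16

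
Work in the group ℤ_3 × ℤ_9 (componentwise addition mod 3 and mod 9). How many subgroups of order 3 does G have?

|G| = 27 and 3 | 27, so subgroups of order 3 are possible by Lagrange.
The subgroups of order 3 are: {(0,0), (0,3), (0,6)}; {(0,0), (1,0), (2,0)}; {(0,0), (1,3), (2,6)}; {(0,0), (1,6), (2,3)}.
So G has 4 subgroups of order 3.

4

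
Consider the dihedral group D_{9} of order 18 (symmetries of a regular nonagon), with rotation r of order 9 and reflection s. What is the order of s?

2

Computing powers of s: the smallest k with (s)^k = e is k = 2.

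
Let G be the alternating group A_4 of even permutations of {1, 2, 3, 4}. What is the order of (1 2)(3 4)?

2

Computing powers of (1 2)(3 4): the smallest k with ((1 2)(3 4))^k = e is k = 2.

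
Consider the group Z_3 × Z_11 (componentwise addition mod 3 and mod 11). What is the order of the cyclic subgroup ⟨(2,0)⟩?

The order of (2,0) in Z_3 × Z_11 is lcm(ord(2) in Z_3, ord(0) in Z_11).
ord(2) = 3 and ord(0) = 1, so |⟨(2,0)⟩| = lcm(3, 1) = 3.

3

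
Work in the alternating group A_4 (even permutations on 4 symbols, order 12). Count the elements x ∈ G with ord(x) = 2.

3

The elements of order 2 are: (1 2)(3 4), (1 3)(2 4), (1 4)(2 3).
That's 3.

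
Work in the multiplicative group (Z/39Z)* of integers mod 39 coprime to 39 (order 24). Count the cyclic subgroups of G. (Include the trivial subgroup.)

12

Each element a generates a cyclic subgroup ⟨a⟩; distinct elements may generate the same one (a cyclic group of order d has φ(d) generators).
Cyclic subgroups by order — order 1: 1; order 2: 3; order 3: 1; order 4: 2; order 6: 3; order 12: 2.
Total: 12.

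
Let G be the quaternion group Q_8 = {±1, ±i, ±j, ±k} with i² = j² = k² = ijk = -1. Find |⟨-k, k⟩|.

4

|⟨-k⟩| = 4 and |⟨k⟩| = 4, so |H| is a multiple of lcm(4, 4) = 4 and divides |G| = 8.
Closing under the operation: H = {1, -1, k, -k}, so |H| = 4.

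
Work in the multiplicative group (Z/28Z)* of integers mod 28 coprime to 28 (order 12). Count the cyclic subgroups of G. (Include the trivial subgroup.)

8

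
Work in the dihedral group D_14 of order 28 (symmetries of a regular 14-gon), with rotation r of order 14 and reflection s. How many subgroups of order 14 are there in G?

3

|G| = 28 and 14 | 28, so subgroups of order 14 are possible by Lagrange.
The subgroups of order 14 are: {e, r, r^2, r^3, r^4, r^5, r^6, r^7, r^8, r^9, r^10, r^11, r^12, r^13}; {e, r^2, r^4, r^6, r^8, r^10, r^12, s, r^2s, r^4s, r^6s, r^8s, r^10s, r^12s}; {e, r^2, r^4, r^6, r^8, r^10, r^12, rs, r^3s, r^5s, r^7s, r^9s, r^11s, r^13s}.
So G has 3 subgroups of order 14.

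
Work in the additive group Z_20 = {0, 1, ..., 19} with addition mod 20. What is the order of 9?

20

In Z_20, the order of an element a is n/gcd(a, n).
gcd(9, 20) = 1, so |⟨9⟩| = 20/1 = 20.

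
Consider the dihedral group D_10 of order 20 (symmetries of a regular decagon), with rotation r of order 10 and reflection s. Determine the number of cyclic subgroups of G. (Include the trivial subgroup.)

14

A cyclic subgroup of order d is generated by each of its φ(d) elements of order d, so the cyclic subgroups of order d number (#elements of order d)/φ(d).
Cyclic subgroups by order — order 1: 1; order 2: 11; order 5: 1; order 10: 1.
Total: 14.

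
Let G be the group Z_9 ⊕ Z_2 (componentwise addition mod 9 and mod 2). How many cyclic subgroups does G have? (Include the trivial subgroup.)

6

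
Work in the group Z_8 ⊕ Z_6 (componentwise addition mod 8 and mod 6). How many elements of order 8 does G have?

8

An element (a,b) has order lcm(ord(a), ord(b)); count pairs with lcm equal to 8.
Enumerating gives 8 such elements.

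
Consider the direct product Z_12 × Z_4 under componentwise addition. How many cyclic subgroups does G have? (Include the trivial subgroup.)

Each element a generates a cyclic subgroup ⟨a⟩; distinct elements may generate the same one (a cyclic group of order d has φ(d) generators).
Cyclic subgroups by order — order 1: 1; order 2: 3; order 3: 1; order 4: 6; order 6: 3; order 12: 6.
Total: 20.

20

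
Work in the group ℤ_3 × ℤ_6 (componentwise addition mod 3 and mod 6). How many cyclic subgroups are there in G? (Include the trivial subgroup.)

A cyclic subgroup of order d is generated by each of its φ(d) elements of order d, so the cyclic subgroups of order d number (#elements of order d)/φ(d).
Cyclic subgroups by order — order 1: 1; order 2: 1; order 3: 4; order 6: 4.
Total: 10.

10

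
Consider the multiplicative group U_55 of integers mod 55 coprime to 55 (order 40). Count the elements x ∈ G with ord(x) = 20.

Enumerating element orders in G gives 16 elements of order 20.

16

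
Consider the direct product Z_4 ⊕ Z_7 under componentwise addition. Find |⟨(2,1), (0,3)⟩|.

|⟨(2,1)⟩| = 14 and |⟨(0,3)⟩| = 7, so |H| is a multiple of lcm(14, 7) = 14 and divides |G| = 28.
Closing under the operation: H = {(0,0), (0,1), (0,2), (0,3), (0,4), (0,5), (0,6), (2,0), (2,1), (2,2), (2,3), (2,4), (2,5), (2,6)}, so |H| = 14.

14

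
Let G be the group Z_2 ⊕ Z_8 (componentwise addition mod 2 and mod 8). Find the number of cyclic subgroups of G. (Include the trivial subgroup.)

Group the elements of G by the cyclic subgroup they generate; each cyclic subgroup of order d accounts for φ(d) elements.
Cyclic subgroups by order — order 1: 1; order 2: 3; order 4: 2; order 8: 2.
Total: 8.

8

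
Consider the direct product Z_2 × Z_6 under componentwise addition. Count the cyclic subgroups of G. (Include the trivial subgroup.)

8

A cyclic subgroup of order d is generated by each of its φ(d) elements of order d, so the cyclic subgroups of order d number (#elements of order d)/φ(d).
Cyclic subgroups by order — order 1: 1; order 2: 3; order 3: 1; order 6: 3.
Total: 8.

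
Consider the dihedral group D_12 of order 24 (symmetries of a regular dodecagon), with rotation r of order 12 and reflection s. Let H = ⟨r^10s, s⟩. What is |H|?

|⟨r^10s⟩| = 2 and |⟨s⟩| = 2, so |H| is a multiple of lcm(2, 2) = 2 and divides |G| = 24.
Closing under the operation: H = {e, r^2, r^4, r^6, r^8, r^10, s, r^2s, r^4s, r^6s, r^8s, r^10s}, so |H| = 12.

12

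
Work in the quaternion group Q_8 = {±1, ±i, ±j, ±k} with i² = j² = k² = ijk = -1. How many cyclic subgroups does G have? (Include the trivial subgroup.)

5

Group the elements of G by the cyclic subgroup they generate; each cyclic subgroup of order d accounts for φ(d) elements.
Cyclic subgroups by order — order 1: 1; order 2: 1; order 4: 3.
Total: 5.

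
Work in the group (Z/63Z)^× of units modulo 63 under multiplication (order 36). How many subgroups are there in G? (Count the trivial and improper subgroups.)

|G| = 36, so by Lagrange every subgroup order divides 36. Divisors: 1, 2, 3, 4, 6, 9, 12, 18, 36.
Subgroups by order — order 1: 1; order 2: 3; order 3: 4; order 4: 1; order 6: 12; order 9: 1; order 12: 4; order 18: 3; order 36: 1.
Total: 1 + 3 + 4 + 1 + 12 + 1 + 4 + 3 + 1 = 30.

30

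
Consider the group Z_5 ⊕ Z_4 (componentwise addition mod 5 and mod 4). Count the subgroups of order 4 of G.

1

|G| = 20 and 4 | 20, so subgroups of order 4 are possible by Lagrange.
The subgroups of order 4 are: {(0,0), (0,1), (0,2), (0,3)}.
So G has 1 subgroup of order 4.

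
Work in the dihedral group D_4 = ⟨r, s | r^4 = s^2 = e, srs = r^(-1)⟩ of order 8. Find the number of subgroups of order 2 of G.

5

|G| = 8 and 2 | 8, so subgroups of order 2 are possible by Lagrange.
The subgroups of order 2 are: {e, r^2}; {e, r^2s}; {e, r^3s}; {e, rs}; … (5 in all).
So G has 5 subgroups of order 2.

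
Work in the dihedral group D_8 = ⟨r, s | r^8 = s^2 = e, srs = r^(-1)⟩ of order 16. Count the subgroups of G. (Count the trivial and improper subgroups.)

|G| = 16, so by Lagrange every subgroup order divides 16. Divisors: 1, 2, 4, 8, 16.
Subgroups by order — order 1: 1; order 2: 9; order 4: 5; order 8: 3; order 16: 1.
Total: 1 + 9 + 5 + 3 + 1 = 19.

19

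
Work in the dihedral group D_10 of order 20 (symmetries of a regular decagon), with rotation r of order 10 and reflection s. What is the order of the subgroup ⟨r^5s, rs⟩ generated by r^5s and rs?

|⟨r^5s⟩| = 2 and |⟨rs⟩| = 2, so |H| is a multiple of lcm(2, 2) = 2 and divides |G| = 20.
Closing under the operation: H = {e, r^2, r^4, r^6, r^8, rs, r^3s, r^5s, r^7s, r^9s}, so |H| = 10.

10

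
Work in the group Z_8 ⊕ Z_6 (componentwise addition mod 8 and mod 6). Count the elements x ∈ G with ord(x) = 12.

An element (a,b) has order lcm(ord(a), ord(b)); count pairs with lcm equal to 12.
Enumerating gives 8 such elements.

8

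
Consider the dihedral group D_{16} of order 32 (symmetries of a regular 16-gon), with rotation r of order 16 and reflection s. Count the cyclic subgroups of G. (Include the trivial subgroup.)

Each element a generates a cyclic subgroup ⟨a⟩; distinct elements may generate the same one (a cyclic group of order d has φ(d) generators).
Cyclic subgroups by order — order 1: 1; order 2: 17; order 4: 1; order 8: 1; order 16: 1.
Total: 21.

21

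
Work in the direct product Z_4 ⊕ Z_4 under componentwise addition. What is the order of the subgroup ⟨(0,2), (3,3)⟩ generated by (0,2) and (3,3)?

8

|⟨(0,2)⟩| = 2 and |⟨(3,3)⟩| = 4, so |H| is a multiple of lcm(2, 4) = 4 and divides |G| = 16.
Closing under the operation: H = {(0,0), (0,2), (1,1), (1,3), (2,0), (2,2), (3,1), (3,3)}, so |H| = 8.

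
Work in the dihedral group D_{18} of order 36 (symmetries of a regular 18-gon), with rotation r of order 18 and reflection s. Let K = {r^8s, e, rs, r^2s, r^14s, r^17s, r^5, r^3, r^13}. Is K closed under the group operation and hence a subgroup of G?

r^3 ∈ K but its inverse r^15 ∉ K, so K is not a subgroup.

No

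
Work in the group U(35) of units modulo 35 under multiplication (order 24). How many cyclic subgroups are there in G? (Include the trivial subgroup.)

Group the elements of G by the cyclic subgroup they generate; each cyclic subgroup of order d accounts for φ(d) elements.
Cyclic subgroups by order — order 1: 1; order 2: 3; order 3: 1; order 4: 2; order 6: 3; order 12: 2.
Total: 12.

12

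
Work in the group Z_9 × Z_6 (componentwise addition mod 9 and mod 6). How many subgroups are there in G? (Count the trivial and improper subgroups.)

20

|G| = 54, so by Lagrange every subgroup order divides 54. Divisors: 1, 2, 3, 6, 9, 18, 27, 54.
Subgroups by order — order 1: 1; order 2: 1; order 3: 4; order 6: 4; order 9: 4; order 18: 4; order 27: 1; order 54: 1.
Total: 1 + 1 + 4 + 4 + 4 + 4 + 1 + 1 = 20.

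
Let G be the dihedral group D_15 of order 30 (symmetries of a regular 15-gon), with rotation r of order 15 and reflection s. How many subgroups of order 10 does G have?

3

|G| = 30 and 10 | 30, so subgroups of order 10 are possible by Lagrange.
The subgroups of order 10 are: {e, r^3, r^6, r^9, r^12, rs, r^4s, r^7s, r^10s, r^13s}; {e, r^3, r^6, r^9, r^12, r^2s, r^5s, r^8s, r^11s, r^14s}; {e, r^3, r^6, r^9, r^12, s, r^3s, r^6s, r^9s, r^12s}.
So G has 3 subgroups of order 10.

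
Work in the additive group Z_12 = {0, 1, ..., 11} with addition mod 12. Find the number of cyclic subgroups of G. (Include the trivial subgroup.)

6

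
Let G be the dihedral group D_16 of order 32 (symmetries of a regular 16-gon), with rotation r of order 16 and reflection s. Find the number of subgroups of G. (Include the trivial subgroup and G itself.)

|G| = 32, so by Lagrange every subgroup order divides 32. Divisors: 1, 2, 4, 8, 16, 32.
Subgroups by order — order 1: 1; order 2: 17; order 4: 9; order 8: 5; order 16: 3; order 32: 1.
Total: 1 + 17 + 9 + 5 + 3 + 1 = 36.

36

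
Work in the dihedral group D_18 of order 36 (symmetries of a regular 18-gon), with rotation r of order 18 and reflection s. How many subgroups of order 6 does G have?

7

|G| = 36 and 6 | 36, so subgroups of order 6 are possible by Lagrange.
The subgroups of order 6 are: {e, r^6, r^12, r^4s, r^10s, r^16s}; {e, r^6, r^12, r^5s, r^11s, r^17s}; {e, r^6, r^12, s, r^6s, r^12s}; {e, r^6, r^12, rs, r^7s, r^13s}; … (7 in all).
So G has 7 subgroups of order 6.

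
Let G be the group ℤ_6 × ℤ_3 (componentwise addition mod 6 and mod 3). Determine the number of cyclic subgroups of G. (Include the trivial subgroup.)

Each element a generates a cyclic subgroup ⟨a⟩; distinct elements may generate the same one (a cyclic group of order d has φ(d) generators).
Cyclic subgroups by order — order 1: 1; order 2: 1; order 3: 4; order 6: 4.
Total: 10.

10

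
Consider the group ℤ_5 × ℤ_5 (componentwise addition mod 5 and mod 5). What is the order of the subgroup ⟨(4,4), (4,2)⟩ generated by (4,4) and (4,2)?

25

|⟨(4,4)⟩| = 5 and |⟨(4,2)⟩| = 5, so |H| is a multiple of lcm(5, 5) = 5 and divides |G| = 25.
Closing {(4,4), (4,2)} under the group operation gives all of G, so |H| = 25.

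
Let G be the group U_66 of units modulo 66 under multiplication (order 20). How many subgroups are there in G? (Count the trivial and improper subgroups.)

|G| = 20, so by Lagrange every subgroup order divides 20. Divisors: 1, 2, 4, 5, 10, 20.
Subgroups by order — order 1: 1; order 2: 3; order 4: 1; order 5: 1; order 10: 3; order 20: 1.
Total: 1 + 3 + 1 + 1 + 3 + 1 = 10.

10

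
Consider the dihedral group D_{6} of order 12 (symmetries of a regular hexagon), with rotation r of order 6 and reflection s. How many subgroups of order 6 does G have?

3

|G| = 12 and 6 | 12, so subgroups of order 6 are possible by Lagrange.
The subgroups of order 6 are: {e, r, r^2, r^3, r^4, r^5}; {e, r^2, r^4, s, r^2s, r^4s}; {e, r^2, r^4, rs, r^3s, r^5s}.
So G has 3 subgroups of order 6.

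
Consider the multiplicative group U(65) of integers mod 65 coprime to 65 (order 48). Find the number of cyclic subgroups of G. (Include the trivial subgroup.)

Each element a generates a cyclic subgroup ⟨a⟩; distinct elements may generate the same one (a cyclic group of order d has φ(d) generators).
Cyclic subgroups by order — order 1: 1; order 2: 3; order 3: 1; order 4: 6; order 6: 3; order 12: 6.
Total: 20.

20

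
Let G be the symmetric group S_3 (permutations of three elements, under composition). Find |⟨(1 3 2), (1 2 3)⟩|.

3

|⟨(1 3 2)⟩| = 3 and |⟨(1 2 3)⟩| = 3, so |H| is a multiple of lcm(3, 3) = 3 and divides |G| = 6.
Closing under the operation: H = {e, (1 2 3), (1 3 2)}, so |H| = 3.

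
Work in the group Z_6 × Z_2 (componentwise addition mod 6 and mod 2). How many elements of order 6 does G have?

6

An element (a,b) has order lcm(ord(a), ord(b)); count pairs with lcm equal to 6.
Enumerating gives 6 such elements.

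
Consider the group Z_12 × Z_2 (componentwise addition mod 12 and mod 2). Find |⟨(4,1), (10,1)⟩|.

12

|⟨(4,1)⟩| = 6 and |⟨(10,1)⟩| = 6, so |H| is a multiple of lcm(6, 6) = 6 and divides |G| = 24.
Closing under the operation: H = {(0,0), (0,1), (2,0), (2,1), (4,0), (4,1), (6,0), (6,1), (8,0), (8,1), (10,0), (10,1)}, so |H| = 12.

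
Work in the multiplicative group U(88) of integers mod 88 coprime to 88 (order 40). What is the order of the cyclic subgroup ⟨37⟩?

Compute successive powers of 37 mod 88: 37, 49, 53, 25, 45, 81, 5, 9, …; 37^10 ≡ 1 (mod 88).
So |⟨37⟩| = 10.

10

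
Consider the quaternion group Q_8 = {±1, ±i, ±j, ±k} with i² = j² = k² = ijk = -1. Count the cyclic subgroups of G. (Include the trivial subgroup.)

Group the elements of G by the cyclic subgroup they generate; each cyclic subgroup of order d accounts for φ(d) elements.
Cyclic subgroups by order — order 1: 1; order 2: 1; order 4: 3.
Total: 5.

5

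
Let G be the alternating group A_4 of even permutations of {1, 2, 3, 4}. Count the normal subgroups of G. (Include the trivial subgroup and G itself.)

3

G has 10 subgroups. Checking conjugation-invariance by order — order 1: 1/1 normal; order 2: 0/3 normal; order 3: 0/4 normal; order 4: 1/1 normal; order 12: 1/1 normal.
Total normal subgroups: 3.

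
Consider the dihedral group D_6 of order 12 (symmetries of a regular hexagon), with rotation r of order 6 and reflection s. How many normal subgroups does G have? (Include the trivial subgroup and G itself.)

G has 16 subgroups. Checking conjugation-invariance by order — order 1: 1/1 normal; order 2: 1/7 normal; order 3: 1/1 normal; order 4: 0/3 normal; order 6: 3/3 normal; order 12: 1/1 normal.
Total normal subgroups: 7.

7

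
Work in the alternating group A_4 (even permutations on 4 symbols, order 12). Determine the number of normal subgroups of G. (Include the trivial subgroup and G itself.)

G has 10 subgroups. Checking conjugation-invariance by order — order 1: 1/1 normal; order 2: 0/3 normal; order 3: 0/4 normal; order 4: 1/1 normal; order 12: 1/1 normal.
Total normal subgroups: 3.

3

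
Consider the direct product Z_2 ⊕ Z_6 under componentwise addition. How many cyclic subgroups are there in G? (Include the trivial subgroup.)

A cyclic subgroup of order d is generated by each of its φ(d) elements of order d, so the cyclic subgroups of order d number (#elements of order d)/φ(d).
Cyclic subgroups by order — order 1: 1; order 2: 3; order 3: 1; order 6: 3.
Total: 8.

8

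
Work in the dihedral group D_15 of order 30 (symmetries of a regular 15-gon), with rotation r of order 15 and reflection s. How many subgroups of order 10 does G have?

3

|G| = 30 and 10 | 30, so subgroups of order 10 are possible by Lagrange.
The subgroups of order 10 are: {e, r^3, r^6, r^9, r^12, rs, r^4s, r^7s, r^10s, r^13s}; {e, r^3, r^6, r^9, r^12, r^2s, r^5s, r^8s, r^11s, r^14s}; {e, r^3, r^6, r^9, r^12, s, r^3s, r^6s, r^9s, r^12s}.
So G has 3 subgroups of order 10.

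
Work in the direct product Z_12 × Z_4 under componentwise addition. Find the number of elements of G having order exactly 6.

An element (a,b) has order lcm(ord(a), ord(b)); count pairs with lcm equal to 6.
Enumerating gives 6 such elements.

6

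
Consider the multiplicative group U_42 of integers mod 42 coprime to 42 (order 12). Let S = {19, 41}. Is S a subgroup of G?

The identity 1 ∉ S, so S is not a subgroup.

No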